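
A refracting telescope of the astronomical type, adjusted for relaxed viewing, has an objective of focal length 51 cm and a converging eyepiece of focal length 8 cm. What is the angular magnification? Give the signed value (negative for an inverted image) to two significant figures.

-6.4

M = -f_obj/f_eye = -51/(8) = -6.375.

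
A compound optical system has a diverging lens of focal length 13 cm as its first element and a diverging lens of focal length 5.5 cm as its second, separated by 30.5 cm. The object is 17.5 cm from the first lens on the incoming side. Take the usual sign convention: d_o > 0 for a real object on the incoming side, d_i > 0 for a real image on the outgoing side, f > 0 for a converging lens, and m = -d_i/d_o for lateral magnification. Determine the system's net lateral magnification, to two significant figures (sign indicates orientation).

Applying the thin-lens equation to the first lens, 1/(-13) = 1/17.5 + 1/d_i1, which gives d_i1 = -7.459 cm.
Its lateral magnification is m_1 = -d_i1/d_o1 = -(-7.459)/17.5 = 0.4262.
The intermediate image is virtual, 7.459 cm to the left of lens 1, so d_o2 = L - d_i1 = 30.5 - (-7.459) = 37.959 cm.
Applying the thin-lens equation again with f_2 = -5.5 cm and d_o2 = 37.959 cm gives d_i2 = -4.804 cm.
m_2 = -(-4.804)/(37.959) = 0.1266.
The system's lateral magnification is m_1 m_2 = (0.4262)(0.1266) = 0.0539.

0.054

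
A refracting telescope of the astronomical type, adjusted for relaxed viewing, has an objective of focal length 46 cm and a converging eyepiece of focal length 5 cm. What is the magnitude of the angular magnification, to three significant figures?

9.20

|M| = f_obj/|f_eye| = 46/5 = 9.200.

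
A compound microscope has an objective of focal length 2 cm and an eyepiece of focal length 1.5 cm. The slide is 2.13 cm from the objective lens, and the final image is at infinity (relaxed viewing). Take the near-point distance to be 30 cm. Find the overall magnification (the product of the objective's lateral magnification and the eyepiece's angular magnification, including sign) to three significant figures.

-308

Objective: 1/d_i = 1/f_obj - 1/d_o = 1/2 - 1/2.13 = 0.03052 cm^-1, so d_i = 32.769 cm.
m_obj = -d_i/d_o = -32.769/2.13 = -15.385.
Eyepiece angular magnification (image at infinity): M_eye = D/f_e = 30/1.5 = 20.000.
Overall M = m_obj x M_eye = (-15.385)(20.000) = -307.69.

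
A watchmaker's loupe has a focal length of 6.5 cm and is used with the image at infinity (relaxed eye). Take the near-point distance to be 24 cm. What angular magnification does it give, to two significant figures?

M = D/f = 24/6.5 = 3.692.

3.7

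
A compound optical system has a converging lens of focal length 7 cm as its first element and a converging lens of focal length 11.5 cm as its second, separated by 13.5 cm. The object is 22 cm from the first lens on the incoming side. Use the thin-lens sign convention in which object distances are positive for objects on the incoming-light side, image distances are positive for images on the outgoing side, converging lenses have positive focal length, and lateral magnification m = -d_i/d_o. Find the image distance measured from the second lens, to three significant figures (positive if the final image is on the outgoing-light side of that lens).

Applying the thin-lens equation to the first lens, 1/7 = 1/22 + 1/d_i1, which gives d_i1 = 10.267 cm.
Object distance for lens 2: d_o2 = 13.5 - 10.267 = 3.233 cm.
Applying the thin-lens equation again with f_2 = 11.5 cm and d_o2 = 3.233 cm gives d_i2 = -4.498 cm.

-4.50 cm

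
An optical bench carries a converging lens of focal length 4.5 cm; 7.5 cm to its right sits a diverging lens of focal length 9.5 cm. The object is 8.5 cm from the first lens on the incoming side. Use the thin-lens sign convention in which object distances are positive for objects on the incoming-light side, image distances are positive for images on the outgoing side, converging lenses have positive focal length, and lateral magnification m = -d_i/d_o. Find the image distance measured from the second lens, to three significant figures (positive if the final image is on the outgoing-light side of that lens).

Lens 1: 1/d_i1 = 1/f_1 - 1/d_o1 = 1/4.5 - 1/8.5 = 0.10458 cm^-1, so d_i1 = 9.563 cm.
This image would form 9.563 cm past lens 1, i.e. 2.063 cm beyond lens 2, so it is a virtual object for lens 2: d_o2 = 7.5 - 9.563 = -2.063 cm.
Lens 2: 1/d_i2 = 1/f_2 - 1/d_o2 = 1/(-9.5) - 1/(-2.063) = 0.37959 cm^-1, so d_i2 = 2.634 cm.

2.63 cm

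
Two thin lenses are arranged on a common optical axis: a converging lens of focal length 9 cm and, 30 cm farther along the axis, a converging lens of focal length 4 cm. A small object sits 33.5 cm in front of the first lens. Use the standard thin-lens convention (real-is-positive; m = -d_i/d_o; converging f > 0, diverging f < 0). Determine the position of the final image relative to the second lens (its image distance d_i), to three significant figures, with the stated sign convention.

5.17 cm

First lens: d_i1 = 1/(1/9 - 1/33.5) = 12.306 cm.
Object distance for lens 2: d_o2 = 30 - 12.306 = 17.694 cm.
Second lens: d_i2 = 1/(1/4 - 1/(17.694)) = 5.168 cm.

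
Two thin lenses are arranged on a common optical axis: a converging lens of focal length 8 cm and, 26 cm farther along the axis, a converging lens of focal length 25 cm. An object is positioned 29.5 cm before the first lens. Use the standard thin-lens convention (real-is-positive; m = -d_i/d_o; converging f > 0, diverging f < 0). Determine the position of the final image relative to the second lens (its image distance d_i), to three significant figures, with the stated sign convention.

-37.6 cm

First lens: d_i1 = 1/(1/8 - 1/29.5) = 10.977 cm.
The intermediate image is 10.977 cm to the right of lens 1, so d_o2 = L - d_i1 = 26 - 10.977 = 15.023 cm.
Second lens: d_i2 = 1/(1/25 - 1/(15.023)) = -37.646 cm.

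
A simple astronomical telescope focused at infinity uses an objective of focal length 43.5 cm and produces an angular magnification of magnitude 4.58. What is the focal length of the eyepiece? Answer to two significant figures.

|M| = f_obj/f_eye, so f_eye = f_obj/|M| = 43.5/4.58 = 9.498 cm.

9.5 cm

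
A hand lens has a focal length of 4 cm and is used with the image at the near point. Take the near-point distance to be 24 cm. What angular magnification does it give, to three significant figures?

M = 1 + D/f = 1 + 24/4 = 7.000.

7.00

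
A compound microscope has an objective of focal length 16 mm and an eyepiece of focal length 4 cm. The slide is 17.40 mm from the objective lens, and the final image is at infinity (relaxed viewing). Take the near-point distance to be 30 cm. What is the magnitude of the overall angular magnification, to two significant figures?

86

Convert to cm: f_obj = 16 mm = 1.6 cm; d_o = 17.40 mm = 1.74 cm.
Objective: 1/d_i = 1/f_obj - 1/d_o = 1/1.6 - 1/1.74 = 0.05029 cm^-1, so d_i = 19.886 cm.
m_obj = -d_i/d_o = -19.886/1.74 = -11.429.
Eyepiece angular magnification (image at infinity): M_eye = D/f_e = 30/4 = 7.500.
Overall M = m_obj x M_eye = (-11.429)(7.500) = -85.71.
|M| = 85.71.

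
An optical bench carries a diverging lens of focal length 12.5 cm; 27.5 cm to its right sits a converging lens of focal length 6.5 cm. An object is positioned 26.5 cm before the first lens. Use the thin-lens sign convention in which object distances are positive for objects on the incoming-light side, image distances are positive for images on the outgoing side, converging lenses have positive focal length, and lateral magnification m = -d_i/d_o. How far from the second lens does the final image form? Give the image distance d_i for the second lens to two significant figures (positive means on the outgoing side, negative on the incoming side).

First lens: d_i1 = 1/(1/(-12.5) - 1/26.5) = -8.494 cm.
The intermediate image is virtual, 8.494 cm to the left of lens 1, so d_o2 = L - d_i1 = 27.5 - (-8.494) = 35.994 cm.
Second lens: d_i2 = 1/(1/6.5 - 1/(35.994)) = 7.933 cm.

7.9 cm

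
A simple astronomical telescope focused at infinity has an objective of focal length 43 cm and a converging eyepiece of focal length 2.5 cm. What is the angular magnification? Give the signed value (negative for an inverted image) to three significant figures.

-17.2

M = -f_obj/f_eye = -43/(2.5) = -17.200.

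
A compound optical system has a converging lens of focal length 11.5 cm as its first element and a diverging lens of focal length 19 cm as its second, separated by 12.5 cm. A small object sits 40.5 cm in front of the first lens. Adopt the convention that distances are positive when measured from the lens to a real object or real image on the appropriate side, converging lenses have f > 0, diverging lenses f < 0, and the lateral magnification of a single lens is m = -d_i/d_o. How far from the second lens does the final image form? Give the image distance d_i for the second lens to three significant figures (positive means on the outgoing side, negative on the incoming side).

4.38 cm

Lens 1: 1/d_i1 = 1/f_1 - 1/d_o1 = 1/11.5 - 1/40.5 = 0.06227 cm^-1, so d_i1 = 16.060 cm.
Since 16.060 cm > 12.5 cm, the first image lies past the second lens and serves as a virtual object: d_o2 = L - d_i1 = -3.560 cm.
Lens 2: 1/d_i2 = 1/f_2 - 1/d_o2 = 1/(-19) - 1/(-3.560) = 0.22824 cm^-1, so d_i2 = 4.381 cm.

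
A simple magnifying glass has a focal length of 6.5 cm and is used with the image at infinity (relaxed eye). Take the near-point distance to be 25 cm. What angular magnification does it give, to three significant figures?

3.85

M = D/f = 25/6.5 = 3.846.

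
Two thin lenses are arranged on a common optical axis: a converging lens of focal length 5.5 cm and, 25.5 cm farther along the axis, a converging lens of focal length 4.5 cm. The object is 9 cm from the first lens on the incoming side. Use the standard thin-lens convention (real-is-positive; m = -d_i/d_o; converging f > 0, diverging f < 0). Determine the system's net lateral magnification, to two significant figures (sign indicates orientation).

1.0

Applying the thin-lens equation to the first lens, 1/5.5 = 1/9 + 1/d_i1, which gives d_i1 = 14.143 cm.
Its lateral magnification is m_1 = -d_i1/d_o1 = -(14.143)/9 = -1.5714.
The intermediate image is 14.143 cm to the right of lens 1, so d_o2 = L - d_i1 = 25.5 - 14.143 = 11.357 cm.
Applying the thin-lens equation again with f_2 = 4.5 cm and d_o2 = 11.357 cm gives d_i2 = 7.453 cm.
m_2 = -(7.453)/(11.357) = -0.6562.
The system's lateral magnification is m_1 m_2 = (-1.5714)(-0.6562) = 1.0312.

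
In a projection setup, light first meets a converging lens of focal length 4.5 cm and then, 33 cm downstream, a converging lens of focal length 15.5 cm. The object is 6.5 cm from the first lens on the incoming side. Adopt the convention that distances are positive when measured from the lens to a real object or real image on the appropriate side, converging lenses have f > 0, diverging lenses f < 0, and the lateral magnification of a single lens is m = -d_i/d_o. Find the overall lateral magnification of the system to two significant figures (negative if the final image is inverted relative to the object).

12

Applying the thin-lens equation to the first lens, 1/4.5 = 1/6.5 + 1/d_i1, which gives d_i1 = 14.625 cm.
Its lateral magnification is m_1 = -d_i1/d_o1 = -(14.625)/6.5 = -2.2500.
The intermediate image is 14.625 cm to the right of lens 1, so d_o2 = L - d_i1 = 33 - 14.625 = 18.375 cm.
Applying the thin-lens equation again with f_2 = 15.5 cm and d_o2 = 18.375 cm gives d_i2 = 99.065 cm.
m_2 = -(99.065)/(18.375) = -5.3913.
Overall magnification: m = m_1 m_2 = 12.1304.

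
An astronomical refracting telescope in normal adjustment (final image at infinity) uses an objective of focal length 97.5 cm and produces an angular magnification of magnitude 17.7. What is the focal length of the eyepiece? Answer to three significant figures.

|M| = f_obj/f_eye, so f_eye = f_obj/|M| = 97.5/17.7 = 5.508 cm.

5.51 cm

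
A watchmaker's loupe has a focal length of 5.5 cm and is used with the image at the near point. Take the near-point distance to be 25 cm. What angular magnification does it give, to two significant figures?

M = 1 + D/f = 1 + 25/5.5 = 5.545.

5.5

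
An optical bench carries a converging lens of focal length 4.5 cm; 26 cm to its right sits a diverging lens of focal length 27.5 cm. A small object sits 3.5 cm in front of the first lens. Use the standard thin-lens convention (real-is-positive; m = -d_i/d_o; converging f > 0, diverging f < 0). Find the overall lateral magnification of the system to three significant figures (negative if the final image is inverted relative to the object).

First lens: d_i1 = 1/(1/4.5 - 1/3.5) = -15.750 cm.
m_1 = -(-15.750)/3.5 = 4.5000.
With d_i1 < 0 the first image is virtual and lies on the object side; the object distance for lens 2 is d_o2 = 26 - (-15.750) = 41.750 cm.
Second lens: d_i2 = 1/(1/(-27.5) - 1/(41.750)) = -16.579 cm.
m_2 = -(-16.579)/(41.750) = 0.3971.
The system's lateral magnification is m_1 m_2 = (4.5000)(0.3971) = 1.7870.

1.79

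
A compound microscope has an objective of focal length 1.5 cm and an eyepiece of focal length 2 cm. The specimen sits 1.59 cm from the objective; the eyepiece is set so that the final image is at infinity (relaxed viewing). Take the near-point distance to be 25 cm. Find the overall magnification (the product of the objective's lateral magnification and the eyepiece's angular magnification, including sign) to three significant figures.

Objective: 1/d_i = 1/f_obj - 1/d_o = 1/1.5 - 1/1.59 = 0.03774 cm^-1, so d_i = 26.500 cm.
m_obj = -d_i/d_o = -26.500/1.59 = -16.667.
Eyepiece angular magnification (image at infinity): M_eye = D/f_e = 25/2 = 12.500.
Overall M = m_obj x M_eye = (-16.667)(12.500) = -208.33.

-208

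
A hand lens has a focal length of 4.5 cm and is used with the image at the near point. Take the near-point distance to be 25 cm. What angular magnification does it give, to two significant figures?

6.6

M = 1 + D/f = 1 + 25/4.5 = 6.556.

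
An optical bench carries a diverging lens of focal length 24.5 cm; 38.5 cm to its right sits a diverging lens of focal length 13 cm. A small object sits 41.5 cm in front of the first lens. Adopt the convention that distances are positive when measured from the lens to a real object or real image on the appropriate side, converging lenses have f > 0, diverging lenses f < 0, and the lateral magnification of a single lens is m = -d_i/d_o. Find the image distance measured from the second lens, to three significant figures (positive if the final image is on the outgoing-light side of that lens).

-10.5 cm

Lens 1: 1/d_i1 = 1/f_1 - 1/d_o1 = 1/(-24.5) - 1/41.5 = -0.06491 cm^-1, so d_i1 = -15.405 cm.
The intermediate image is virtual, 15.405 cm to the left of lens 1, so d_o2 = L - d_i1 = 38.5 - (-15.405) = 53.905 cm.
Lens 2: 1/d_i2 = 1/f_2 - 1/d_o2 = 1/(-13) - 1/(53.905) = -0.09547 cm^-1, so d_i2 = -10.474 cm.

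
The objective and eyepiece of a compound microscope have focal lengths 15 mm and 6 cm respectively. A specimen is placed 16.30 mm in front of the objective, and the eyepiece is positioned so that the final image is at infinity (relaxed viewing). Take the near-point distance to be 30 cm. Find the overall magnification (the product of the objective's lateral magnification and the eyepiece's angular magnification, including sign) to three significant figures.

Convert to cm: f_obj = 15 mm = 1.5 cm; d_o = 16.30 mm = 1.63 cm.
Objective: 1/d_i = 1/f_obj - 1/d_o = 1/1.5 - 1/1.63 = 0.05317 cm^-1, so d_i = 18.808 cm.
m_obj = -d_i/d_o = -18.808/1.63 = -11.538.
Eyepiece angular magnification (image at infinity): M_eye = D/f_e = 30/6 = 5.000.
Overall M = m_obj x M_eye = (-11.538)(5.000) = -57.69.

-57.7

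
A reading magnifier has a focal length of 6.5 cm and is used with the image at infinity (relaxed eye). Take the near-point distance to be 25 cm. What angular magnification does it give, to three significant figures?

3.85

M = D/f = 25/6.5 = 3.846.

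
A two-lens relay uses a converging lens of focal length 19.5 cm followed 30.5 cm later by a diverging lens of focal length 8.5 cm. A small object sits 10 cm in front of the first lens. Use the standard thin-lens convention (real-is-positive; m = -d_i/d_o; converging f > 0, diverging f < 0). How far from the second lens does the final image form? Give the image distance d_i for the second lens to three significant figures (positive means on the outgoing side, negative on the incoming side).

Applying the thin-lens equation to the first lens, 1/19.5 = 1/10 + 1/d_i1, which gives d_i1 = -20.526 cm.
The intermediate image is virtual, 20.526 cm to the left of lens 1, so d_o2 = L - d_i1 = 30.5 - (-20.526) = 51.026 cm.
Applying the thin-lens equation again with f_2 = -8.5 cm and d_o2 = 51.026 cm gives d_i2 = -7.286 cm.

-7.29 cm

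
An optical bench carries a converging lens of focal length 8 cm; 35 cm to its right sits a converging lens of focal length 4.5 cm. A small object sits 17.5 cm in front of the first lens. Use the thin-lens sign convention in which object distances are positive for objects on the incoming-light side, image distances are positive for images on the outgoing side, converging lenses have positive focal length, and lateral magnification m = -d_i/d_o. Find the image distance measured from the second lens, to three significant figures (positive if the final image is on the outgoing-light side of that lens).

5.78 cm

First lens: d_i1 = 1/(1/8 - 1/17.5) = 14.737 cm.
That image sits 20.263 cm in front of the second lens, so d_o2 = 20.263 cm.
Second lens: d_i2 = 1/(1/4.5 - 1/(20.263)) = 5.785 cm.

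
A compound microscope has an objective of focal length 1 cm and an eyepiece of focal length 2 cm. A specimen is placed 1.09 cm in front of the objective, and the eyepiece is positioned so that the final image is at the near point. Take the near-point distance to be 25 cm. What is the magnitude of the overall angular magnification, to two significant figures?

Objective: 1/d_i = 1/f_obj - 1/d_o = 1/1 - 1/1.09 = 0.08257 cm^-1, so d_i = 12.111 cm.
m_obj = -d_i/d_o = -12.111/1.09 = -11.111.
Eyepiece angular magnification (image at near point): M_eye = 1 + D/f_e = 1 + 25/2 = 13.500.
Overall M = m_obj x M_eye = (-11.111)(13.500) = -150.00.
|M| = 150.00.

150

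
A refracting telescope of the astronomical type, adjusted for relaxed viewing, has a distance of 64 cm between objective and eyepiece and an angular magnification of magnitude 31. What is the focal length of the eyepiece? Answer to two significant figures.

2.0 cm

In normal adjustment the tube length equals f_obj + f_eye and |M| = f_obj/f_eye.
So f_obj = 31 f_eye and 31 f_eye + f_eye = 64 cm, giving f_eye = 64/32 = 2.000 cm and f_obj = 62.000 cm.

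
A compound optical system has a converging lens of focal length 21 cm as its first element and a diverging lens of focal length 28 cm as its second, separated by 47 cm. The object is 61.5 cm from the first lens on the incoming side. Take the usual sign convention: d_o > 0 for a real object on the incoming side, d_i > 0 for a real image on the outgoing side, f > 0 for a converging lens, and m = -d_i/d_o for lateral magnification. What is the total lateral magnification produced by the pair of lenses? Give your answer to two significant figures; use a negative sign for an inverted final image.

Applying the thin-lens equation to the first lens, 1/21 = 1/61.5 + 1/d_i1, which gives d_i1 = 31.889 cm.
Its lateral magnification is m_1 = -d_i1/d_o1 = -(31.889)/61.5 = -0.5185.
The intermediate image is 31.889 cm to the right of lens 1, so d_o2 = L - d_i1 = 47 - 31.889 = 15.111 cm.
Applying the thin-lens equation again with f_2 = -28 cm and d_o2 = 15.111 cm gives d_i2 = -9.814 cm.
m_2 = -(-9.814)/(15.111) = 0.6495.
The system's lateral magnification is m_1 m_2 = (-0.5185)(0.6495) = -0.3368.

-0.34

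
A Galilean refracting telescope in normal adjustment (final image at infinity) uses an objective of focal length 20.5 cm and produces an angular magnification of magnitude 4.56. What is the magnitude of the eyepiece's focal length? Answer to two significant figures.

4.5 cm

|M| = f_obj/|f_eye|, so |f_eye| = f_obj/|M| = 20.5/4.56 = 4.496 cm.
(The eyepiece is diverging, so its signed focal length is -4.496 cm.)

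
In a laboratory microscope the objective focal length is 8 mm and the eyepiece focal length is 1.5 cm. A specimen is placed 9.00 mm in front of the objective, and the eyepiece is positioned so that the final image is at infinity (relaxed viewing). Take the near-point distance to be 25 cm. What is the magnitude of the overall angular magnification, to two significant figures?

130

Convert to cm: f_obj = 8 mm = 0.8 cm; d_o = 9.00 mm = 0.90 cm.
Objective: 1/d_i = 1/f_obj - 1/d_o = 1/0.8 - 1/0.90 = 0.13889 cm^-1, so d_i = 7.200 cm.
m_obj = -d_i/d_o = -7.200/0.90 = -8.000.
Eyepiece angular magnification (image at infinity): M_eye = D/f_e = 25/1.5 = 16.667.
Overall M = m_obj x M_eye = (-8.000)(16.667) = -133.33.
|M| = 133.33.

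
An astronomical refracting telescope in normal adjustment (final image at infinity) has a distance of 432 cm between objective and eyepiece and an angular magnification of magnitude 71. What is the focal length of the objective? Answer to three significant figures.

426 cm

In normal adjustment the tube length equals f_obj + f_eye and |M| = f_obj/f_eye.
So f_obj = 71 f_eye and 71 f_eye + f_eye = 432 cm, giving f_eye = 432/72 = 6.000 cm and f_obj = 426.000 cm.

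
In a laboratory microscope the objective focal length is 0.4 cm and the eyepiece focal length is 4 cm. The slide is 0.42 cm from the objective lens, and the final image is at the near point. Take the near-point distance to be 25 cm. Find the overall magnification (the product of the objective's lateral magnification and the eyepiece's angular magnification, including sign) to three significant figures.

-145

Objective: 1/d_i = 1/f_obj - 1/d_o = 1/0.4 - 1/0.42 = 0.11905 cm^-1, so d_i = 8.400 cm.
m_obj = -d_i/d_o = -8.400/0.42 = -20.000.
Eyepiece angular magnification (image at near point): M_eye = 1 + D/f_e = 1 + 25/4 = 7.250.
Overall M = m_obj x M_eye = (-20.000)(7.250) = -145.00.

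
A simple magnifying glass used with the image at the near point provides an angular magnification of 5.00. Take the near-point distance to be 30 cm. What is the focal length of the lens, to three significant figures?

For the image at the near point, M = 1 + D/f.
f = D/(M - 1) = 30/(5.0 - 1) = 7.500 cm.

7.50 cm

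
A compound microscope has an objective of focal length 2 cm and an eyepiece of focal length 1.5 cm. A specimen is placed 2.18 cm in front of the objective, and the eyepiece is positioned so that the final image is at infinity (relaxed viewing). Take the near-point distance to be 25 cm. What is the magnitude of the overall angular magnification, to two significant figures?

Objective: 1/d_i = 1/f_obj - 1/d_o = 1/2 - 1/2.18 = 0.04128 cm^-1, so d_i = 24.222 cm.
m_obj = -d_i/d_o = -24.222/2.18 = -11.111.
Eyepiece angular magnification (image at infinity): M_eye = D/f_e = 25/1.5 = 16.667.
Overall M = m_obj x M_eye = (-11.111)(16.667) = -185.19.
|M| = 185.19.

190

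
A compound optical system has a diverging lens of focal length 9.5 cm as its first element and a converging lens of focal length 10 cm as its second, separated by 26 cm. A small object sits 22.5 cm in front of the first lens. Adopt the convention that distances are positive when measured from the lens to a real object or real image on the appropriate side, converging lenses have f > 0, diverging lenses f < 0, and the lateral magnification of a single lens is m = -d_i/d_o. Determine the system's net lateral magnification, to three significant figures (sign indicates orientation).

Applying the thin-lens equation to the first lens, 1/(-9.5) = 1/22.5 + 1/d_i1, which gives d_i1 = -6.680 cm.
Its lateral magnification is m_1 = -d_i1/d_o1 = -(-6.680)/22.5 = 0.2969.
With d_i1 < 0 the first image is virtual and lies on the object side; the object distance for lens 2 is d_o2 = 26 - (-6.680) = 32.680 cm.
Applying the thin-lens equation again with f_2 = 10 cm and d_o2 = 32.680 cm gives d_i2 = 14.409 cm.
m_2 = -(14.409)/(32.680) = -0.4409.
Overall magnification: m = m_1 m_2 = -0.1309.

-0.131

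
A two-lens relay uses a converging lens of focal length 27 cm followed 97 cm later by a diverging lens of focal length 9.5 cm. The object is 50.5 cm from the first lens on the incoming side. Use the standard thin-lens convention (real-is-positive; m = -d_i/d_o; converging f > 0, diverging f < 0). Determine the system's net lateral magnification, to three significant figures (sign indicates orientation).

Applying the thin-lens equation to the first lens, 1/27 = 1/50.5 + 1/d_i1, which gives d_i1 = 58.021 cm.
Its lateral magnification is m_1 = -d_i1/d_o1 = -(58.021)/50.5 = -1.1489.
The intermediate image is 58.021 cm to the right of lens 1, so d_o2 = L - d_i1 = 97 - 58.021 = 38.979 cm.
Applying the thin-lens equation again with f_2 = -9.5 cm and d_o2 = 38.979 cm gives d_i2 = -7.638 cm.
m_2 = -(-7.638)/(38.979) = 0.1960.
The system's lateral magnification is m_1 m_2 = (-1.1489)(0.1960) = -0.2251.

-0.225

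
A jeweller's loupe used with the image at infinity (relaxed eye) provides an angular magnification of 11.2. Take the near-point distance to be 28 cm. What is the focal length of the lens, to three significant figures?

2.50 cm

For the image at infinity, M = D/f.
f = D/M = 28/11.2 = 2.500 cm.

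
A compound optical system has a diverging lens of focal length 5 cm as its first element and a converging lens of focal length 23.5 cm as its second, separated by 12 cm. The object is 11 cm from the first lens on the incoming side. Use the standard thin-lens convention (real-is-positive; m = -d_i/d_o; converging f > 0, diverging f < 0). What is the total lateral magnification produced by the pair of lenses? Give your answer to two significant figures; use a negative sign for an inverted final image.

First lens: d_i1 = 1/(1/(-5) - 1/11) = -3.438 cm.
m_1 = -(-3.438)/11 = 0.3125.
The intermediate image is virtual, 3.438 cm to the left of lens 1, so d_o2 = L - d_i1 = 12 - (-3.438) = 15.438 cm.
Second lens: d_i2 = 1/(1/23.5 - 1/(15.438)) = -44.996 cm.
m_2 = -(-44.996)/(15.438) = 2.9147.
The system's lateral magnification is m_1 m_2 = (0.3125)(2.9147) = 0.9109.

0.91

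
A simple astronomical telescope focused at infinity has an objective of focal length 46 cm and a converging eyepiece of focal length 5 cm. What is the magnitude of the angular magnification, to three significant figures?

9.20

|M| = f_obj/|f_eye| = 46/5 = 9.200.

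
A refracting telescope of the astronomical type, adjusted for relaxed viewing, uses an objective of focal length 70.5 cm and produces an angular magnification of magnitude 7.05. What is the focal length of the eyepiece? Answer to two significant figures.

|M| = f_obj/f_eye, so f_eye = f_obj/|M| = 70.5/7.05 = 10.000 cm.

10 cm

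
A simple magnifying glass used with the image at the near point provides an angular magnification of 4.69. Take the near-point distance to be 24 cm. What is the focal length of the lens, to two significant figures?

6.5 cm

For the image at the near point, M = 1 + D/f.
f = D/(M - 1) = 24/(4.69 - 1) = 6.504 cm.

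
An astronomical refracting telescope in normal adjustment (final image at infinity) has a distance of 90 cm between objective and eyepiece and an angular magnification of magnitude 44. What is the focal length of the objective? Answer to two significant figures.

In normal adjustment the tube length equals f_obj + f_eye and |M| = f_obj/f_eye.
So f_obj = 44 f_eye and 44 f_eye + f_eye = 90 cm, giving f_eye = 90/45 = 2.000 cm and f_obj = 88.000 cm.

88 cm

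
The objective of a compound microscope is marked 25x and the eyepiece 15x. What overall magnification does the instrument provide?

The overall magnification of a compound microscope is the product of the objective and eyepiece magnifications:
M = M_obj x M_eye = 25 x 15 = 375.

375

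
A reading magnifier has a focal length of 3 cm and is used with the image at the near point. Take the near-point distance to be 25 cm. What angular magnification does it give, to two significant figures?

9.3

M = 1 + D/f = 1 + 25/3 = 9.333.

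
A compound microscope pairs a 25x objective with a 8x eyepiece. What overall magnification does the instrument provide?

The overall magnification of a compound microscope is the product of the objective and eyepiece magnifications:
M = M_obj x M_eye = 25 x 8 = 200.

200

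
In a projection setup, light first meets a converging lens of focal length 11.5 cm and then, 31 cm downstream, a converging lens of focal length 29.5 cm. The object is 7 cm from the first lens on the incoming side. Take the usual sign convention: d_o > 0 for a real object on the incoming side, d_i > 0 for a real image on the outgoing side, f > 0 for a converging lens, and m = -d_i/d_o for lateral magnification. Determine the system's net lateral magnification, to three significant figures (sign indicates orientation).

Lens 1: 1/d_i1 = 1/f_1 - 1/d_o1 = 1/11.5 - 1/7 = -0.05590 cm^-1, so d_i1 = -17.889 cm.
m_1 = -(-17.889)/7 = 2.5556.
The intermediate image is virtual, 17.889 cm to the left of lens 1, so d_o2 = L - d_i1 = 31 - (-17.889) = 48.889 cm.
Lens 2: 1/d_i2 = 1/f_2 - 1/d_o2 = 1/29.5 - 1/(48.889) = 0.01344 cm^-1, so d_i2 = 74.384 cm.
m_2 = -(74.384)/(48.889) = -1.5215.
Total m = m_1 x m_2 = (2.5556)(-1.5215) = -3.8883.

-3.89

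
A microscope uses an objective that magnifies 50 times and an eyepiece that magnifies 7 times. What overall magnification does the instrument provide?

The overall magnification of a compound microscope is the product of the objective and eyepiece magnifications:
M = M_obj x M_eye = 50 x 7 = 350.

350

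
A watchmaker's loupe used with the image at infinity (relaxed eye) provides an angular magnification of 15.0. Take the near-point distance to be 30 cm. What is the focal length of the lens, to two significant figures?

2.0 cm

For the image at infinity, M = D/f.
f = D/M = 30/15.0 = 2.000 cm.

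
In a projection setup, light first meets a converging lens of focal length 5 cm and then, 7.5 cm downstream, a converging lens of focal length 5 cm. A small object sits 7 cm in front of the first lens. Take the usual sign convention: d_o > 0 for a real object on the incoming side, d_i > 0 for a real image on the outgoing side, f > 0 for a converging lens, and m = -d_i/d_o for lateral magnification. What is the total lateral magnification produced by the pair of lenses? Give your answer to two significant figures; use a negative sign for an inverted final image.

Lens 1: 1/d_i1 = 1/f_1 - 1/d_o1 = 1/5 - 1/7 = 0.05714 cm^-1, so d_i1 = 17.500 cm.
m_1 = -(17.500)/7 = -2.5000.
This image would form 17.500 cm past lens 1, i.e. 10.000 cm beyond lens 2, so it is a virtual object for lens 2: d_o2 = 7.5 - 17.500 = -10.000 cm.
Lens 2: 1/d_i2 = 1/f_2 - 1/d_o2 = 1/5 - 1/(-10.000) = 0.30000 cm^-1, so d_i2 = 3.333 cm.
m_2 = -(3.333)/(-10.000) = 0.3333.
The system's lateral magnification is m_1 m_2 = (-2.5000)(0.3333) = -0.8333.

-0.83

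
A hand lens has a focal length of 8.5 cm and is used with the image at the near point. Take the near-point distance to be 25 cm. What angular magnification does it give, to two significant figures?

3.9

M = 1 + D/f = 1 + 25/8.5 = 3.941.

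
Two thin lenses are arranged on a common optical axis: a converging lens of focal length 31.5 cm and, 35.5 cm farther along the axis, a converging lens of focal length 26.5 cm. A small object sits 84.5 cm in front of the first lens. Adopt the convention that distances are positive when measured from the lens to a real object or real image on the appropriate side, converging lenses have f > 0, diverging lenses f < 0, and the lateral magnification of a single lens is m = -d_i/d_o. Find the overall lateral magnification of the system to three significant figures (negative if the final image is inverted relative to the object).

Lens 1: 1/d_i1 = 1/f_1 - 1/d_o1 = 1/31.5 - 1/84.5 = 0.01991 cm^-1, so d_i1 = 50.222 cm.
m_1 = -(50.222)/84.5 = -0.5943.
Since 50.222 cm > 35.5 cm, the first image lies past the second lens and serves as a virtual object: d_o2 = L - d_i1 = -14.722 cm.
Lens 2: 1/d_i2 = 1/f_2 - 1/d_o2 = 1/26.5 - 1/(-14.722) = 0.10566 cm^-1, so d_i2 = 9.464 cm.
m_2 = -(9.464)/(-14.722) = 0.6429.
Overall magnification: m = m_1 m_2 = -0.3821.

-0.382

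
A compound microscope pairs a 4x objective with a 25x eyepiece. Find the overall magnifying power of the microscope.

The overall magnification of a compound microscope is the product of the objective and eyepiece magnifications:
M = M_obj x M_eye = 4 x 25 = 100.

100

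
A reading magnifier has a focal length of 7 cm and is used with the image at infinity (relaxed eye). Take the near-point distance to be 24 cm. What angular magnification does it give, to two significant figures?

M = D/f = 24/7 = 3.429.

3.4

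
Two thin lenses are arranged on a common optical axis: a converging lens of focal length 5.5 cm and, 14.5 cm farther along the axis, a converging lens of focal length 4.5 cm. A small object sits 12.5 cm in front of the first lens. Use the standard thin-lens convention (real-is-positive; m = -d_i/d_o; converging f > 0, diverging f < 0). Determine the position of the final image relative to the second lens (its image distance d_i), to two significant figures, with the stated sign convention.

120 cm

First lens: d_i1 = 1/(1/5.5 - 1/12.5) = 9.821 cm.
The intermediate image is 9.821 cm to the right of lens 1, so d_o2 = L - d_i1 = 14.5 - 9.821 = 4.679 cm.
Second lens: d_i2 = 1/(1/4.5 - 1/(4.679)) = 117.900 cm.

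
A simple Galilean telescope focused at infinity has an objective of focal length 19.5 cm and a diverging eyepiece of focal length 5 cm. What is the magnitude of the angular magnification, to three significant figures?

|M| = f_obj/|f_eye| = 19.5/5 = 3.900.

3.90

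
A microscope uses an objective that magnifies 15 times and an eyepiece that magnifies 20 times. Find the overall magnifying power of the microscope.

The overall magnification of a compound microscope is the product of the objective and eyepiece magnifications:
M = M_obj x M_eye = 15 x 20 = 300.

300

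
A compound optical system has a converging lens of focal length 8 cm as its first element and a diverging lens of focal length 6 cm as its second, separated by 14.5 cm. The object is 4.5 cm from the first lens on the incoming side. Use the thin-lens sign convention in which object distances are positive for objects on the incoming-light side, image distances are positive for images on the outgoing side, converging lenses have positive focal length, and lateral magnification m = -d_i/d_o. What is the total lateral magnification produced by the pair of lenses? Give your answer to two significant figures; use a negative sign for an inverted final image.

Lens 1: 1/d_i1 = 1/f_1 - 1/d_o1 = 1/8 - 1/4.5 = -0.09722 cm^-1, so d_i1 = -10.286 cm.
m_1 = -(-10.286)/4.5 = 2.2857.
With d_i1 < 0 the first image is virtual and lies on the object side; the object distance for lens 2 is d_o2 = 14.5 - (-10.286) = 24.786 cm.
Lens 2: 1/d_i2 = 1/f_2 - 1/d_o2 = 1/(-6) - 1/(24.786) = -0.20701 cm^-1, so d_i2 = -4.831 cm.
m_2 = -(-4.831)/(24.786) = 0.1949.
The system's lateral magnification is m_1 m_2 = (2.2857)(0.1949) = 0.4455.

0.45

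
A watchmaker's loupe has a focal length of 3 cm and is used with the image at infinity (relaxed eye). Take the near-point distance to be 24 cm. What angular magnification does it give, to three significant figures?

M = D/f = 24/3 = 8.000.

8.00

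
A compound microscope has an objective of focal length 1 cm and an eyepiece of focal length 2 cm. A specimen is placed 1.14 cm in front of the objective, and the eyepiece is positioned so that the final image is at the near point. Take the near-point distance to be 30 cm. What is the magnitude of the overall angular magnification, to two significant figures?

110

Objective: 1/d_i = 1/f_obj - 1/d_o = 1/1 - 1/1.14 = 0.12281 cm^-1, so d_i = 8.143 cm.
m_obj = -d_i/d_o = -8.143/1.14 = -7.143.
Eyepiece angular magnification (image at near point): M_eye = 1 + D/f_e = 1 + 30/2 = 16.000.
Overall M = m_obj x M_eye = (-7.143)(16.000) = -114.29.
|M| = 114.29.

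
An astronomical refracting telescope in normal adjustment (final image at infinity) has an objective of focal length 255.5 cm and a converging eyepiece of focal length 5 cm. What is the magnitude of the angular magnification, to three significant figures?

51.1

|M| = f_obj/|f_eye| = 255.5/5 = 51.100.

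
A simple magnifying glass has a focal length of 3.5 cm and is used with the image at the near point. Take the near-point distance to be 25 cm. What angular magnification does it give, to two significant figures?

M = 1 + D/f = 1 + 25/3.5 = 8.143.

8.1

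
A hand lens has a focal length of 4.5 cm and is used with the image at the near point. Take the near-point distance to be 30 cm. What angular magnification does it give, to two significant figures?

7.7

M = 1 + D/f = 1 + 30/4.5 = 7.667.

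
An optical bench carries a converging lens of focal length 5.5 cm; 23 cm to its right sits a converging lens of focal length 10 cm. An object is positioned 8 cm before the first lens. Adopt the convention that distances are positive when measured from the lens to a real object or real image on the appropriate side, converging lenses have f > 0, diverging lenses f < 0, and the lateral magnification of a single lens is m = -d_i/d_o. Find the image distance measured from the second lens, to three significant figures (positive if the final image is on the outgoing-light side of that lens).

First lens: d_i1 = 1/(1/5.5 - 1/8) = 17.600 cm.
The intermediate image is 17.600 cm to the right of lens 1, so d_o2 = L - d_i1 = 23 - 17.600 = 5.400 cm.
Second lens: d_i2 = 1/(1/10 - 1/(5.400)) = -11.739 cm.

-11.7 cm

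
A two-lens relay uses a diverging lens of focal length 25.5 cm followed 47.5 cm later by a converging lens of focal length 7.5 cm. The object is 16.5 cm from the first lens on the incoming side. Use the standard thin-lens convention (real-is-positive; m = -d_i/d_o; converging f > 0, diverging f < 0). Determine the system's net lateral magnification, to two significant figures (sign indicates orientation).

-0.091

Lens 1: 1/d_i1 = 1/f_1 - 1/d_o1 = 1/(-25.5) - 1/16.5 = -0.09982 cm^-1, so d_i1 = -10.018 cm.
m_1 = -(-10.018)/16.5 = 0.6071.
With d_i1 < 0 the first image is virtual and lies on the object side; the object distance for lens 2 is d_o2 = 47.5 - (-10.018) = 57.518 cm.
Lens 2: 1/d_i2 = 1/f_2 - 1/d_o2 = 1/7.5 - 1/(57.518) = 0.11595 cm^-1, so d_i2 = 8.625 cm.
m_2 = -(8.625)/(57.518) = -0.1499.
Overall magnification: m = m_1 m_2 = -0.0910.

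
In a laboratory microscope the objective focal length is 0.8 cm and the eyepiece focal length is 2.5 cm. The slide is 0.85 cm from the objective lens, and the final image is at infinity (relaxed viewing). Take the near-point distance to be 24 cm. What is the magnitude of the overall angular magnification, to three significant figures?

Objective: 1/d_i = 1/f_obj - 1/d_o = 1/0.8 - 1/0.85 = 0.07353 cm^-1, so d_i = 13.600 cm.
m_obj = -d_i/d_o = -13.600/0.85 = -16.000.
Eyepiece angular magnification (image at infinity): M_eye = D/f_e = 24/2.5 = 9.600.
Overall M = m_obj x M_eye = (-16.000)(9.600) = -153.60.
|M| = 153.60.

154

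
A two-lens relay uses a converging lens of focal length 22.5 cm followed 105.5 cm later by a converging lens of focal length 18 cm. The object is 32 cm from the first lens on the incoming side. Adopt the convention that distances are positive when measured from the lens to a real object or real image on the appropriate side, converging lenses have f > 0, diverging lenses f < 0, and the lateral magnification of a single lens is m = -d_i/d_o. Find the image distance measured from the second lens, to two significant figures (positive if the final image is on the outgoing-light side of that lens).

First lens: d_i1 = 1/(1/22.5 - 1/32) = 75.789 cm.
That image sits 29.711 cm in front of the second lens, so d_o2 = 29.711 cm.
Second lens: d_i2 = 1/(1/18 - 1/(29.711)) = 45.667 cm.

46 cm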